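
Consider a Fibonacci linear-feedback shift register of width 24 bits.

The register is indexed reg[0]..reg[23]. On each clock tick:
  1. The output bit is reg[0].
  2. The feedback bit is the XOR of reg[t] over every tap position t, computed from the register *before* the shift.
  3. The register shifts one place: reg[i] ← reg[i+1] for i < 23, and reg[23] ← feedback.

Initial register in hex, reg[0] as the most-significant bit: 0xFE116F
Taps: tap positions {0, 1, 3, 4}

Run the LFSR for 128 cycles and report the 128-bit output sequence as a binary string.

step | reg (before) | out | fb
   0 | 111111100001000101101111 | 1 | 0
   1 | 111111000010001011011110 | 1 | 0
   2 | 111110000100010110111100 | 1 | 0
   3 | 111100001000101101111000 | 1 | 1
   4 | 111000010001011011110001 | 1 | 0
   5 | 110000100010110111100010 | 1 | 0
   6 | 100001000101101111000100 | 1 | 1
   7 | 000010001011011110001001 | 0 | 1
   8 | 000100010110111100010011 | 0 | 1
   9 | 001000101101111000100111 | 0 | 0
  10 | 010001011011110001001110 | 0 | 1
  11 | 100010110111100010011101 | 1 | 0
  12 | 000101101111000100111010 | 0 | 1
  13 | 001011011110001001110101 | 0 | 1
  14 | 010110111100010011101011 | 0 | 1
  15 | 101101111000100111010111 | 1 | 0
  16 | 011011110001001110101110 | 0 | 0
  17 | 110111100010011101011100 | 1 | 0
  18 | 101111000100111010111000 | 1 | 1
  19 | 011110001001110101110001 | 0 | 1
  20 | 111100010011101011100011 | 1 | 1
  21 | 111000100111010111000111 | 1 | 0
  22 | 110001001110101110001110 | 1 | 0
  23 | 100010011101011100011100 | 1 | 0
  24 | 000100111010111000111000 | 0 | 1
  25 | 001001110101110001110001 | 0 | 0
  26 | 010011101011100011100010 | 0 | 0
  27 | 100111010111000111000100 | 1 | 1
  28 | 001110101110001110001001 | 0 | 0
  29 | 011101011100011100010010 | 0 | 0
  30 | 111010111000111000100100 | 1 | 1
  31 | 110101110001110001001001 | 1 | 1
  32 | 101011100011100010010011 | 1 | 0
  33 | 010111000111000100100110 | 0 | 1
  34 | 101110001110001001001101 | 1 | 1
  35 | 011100011100010010011011 | 0 | 0
  36 | 111000111000100100110110 | 1 | 0
  37 | 110001110001001001101100 | 1 | 0
  38 | 100011100010010011011000 | 1 | 0
  39 | 000111000100100110110000 | 0 | 0
  40 | 001110001001001101100000 | 0 | 0
  41 | 011100010010011011000000 | 0 | 0
  42 | 111000100100110110000000 | 1 | 0
  43 | 110001001001101100000000 | 1 | 0
  44 | 100010010011011000000000 | 1 | 0
  45 | 000100100110110000000000 | 0 | 1
  46 | 001001001101100000000001 | 0 | 0
  47 | 010010011011000000000010 | 0 | 0
  48 | 100100110110000000000100 | 1 | 0
  49 | 001001101100000000001000 | 0 | 0
  50 | 010011011000000000010000 | 0 | 0
  51 | 100110110000000000100000 | 1 | 1
  52 | 001101100000000001000001 | 0 | 1
  53 | 011011000000000010000011 | 0 | 0
  54 | 110110000000000100000110 | 1 | 0
  55 | 101100000000001000001100 | 1 | 0
  56 | 011000000000010000011000 | 0 | 1
  57 | 110000000000100000110001 | 1 | 0
  58 | 100000000001000001100010 | 1 | 1
  59 | 000000000010000011000101 | 0 | 0
  60 | 000000000100000110001010 | 0 | 0
  61 | 000000001000001100010100 | 0 | 0
  62 | 000000010000011000101000 | 0 | 0
  63 | 000000100000110001010000 | 0 | 0
  64 | 000001000001100010100000 | 0 | 0
  65 | 000010000011000101000000 | 0 | 1
  66 | 000100000110001010000001 | 0 | 1
  67 | 001000001100010100000011 | 0 | 0
  68 | 010000011000101000000110 | 0 | 1
  69 | 100000110001010000001101 | 1 | 1
  70 | 000001100010100000011011 | 0 | 0
  71 | 000011000101000000110110 | 0 | 1
  72 | 000110001010000001101101 | 0 | 0
  73 | 001100010100000011011010 | 0 | 1
  74 | 011000101000000110110101 | 0 | 1
  75 | 110001010000001101101011 | 1 | 0
  76 | 100010100000011011010110 | 1 | 0
  77 | 000101000000110110101100 | 0 | 1
  78 | 001010000001101101011001 | 0 | 1
  79 | 010100000011011010110011 | 0 | 0
  80 | 101000000110110101100110 | 1 | 1
  81 | 010000001101101011001101 | 0 | 1
  82 | 100000011011010110011011 | 1 | 1
  83 | 000000110110101100110111 | 0 | 0
  84 | 000001101101011001101110 | 0 | 0
  85 | 000011011010110011011100 | 0 | 1
  86 | 000110110101100110111001 | 0 | 0
  87 | 001101101011001101110010 | 0 | 1
  88 | 011011010110011011100101 | 0 | 0
  89 | 110110101100110111001010 | 1 | 0
  90 | 101101011001101110010100 | 1 | 0
  91 | 011010110011011100101000 | 0 | 0
  92 | 110101100110111001010000 | 1 | 1
  93 | 101011001101110010100001 | 1 | 0
  94 | 010110011011100101000010 | 0 | 1
  95 | 101100110111001010000101 | 1 | 0
  96 | 011001101110010100001010 | 0 | 1
  97 | 110011011100101000010101 | 1 | 1
  98 | 100110111001010000101011 | 1 | 1
  99 | 001101110010100001010111 | 0 | 1
 100 | 011011100101000010101111 | 0 | 0
 101 | 110111001010000101011110 | 1 | 0
 102 | 101110010100001010111100 | 1 | 1
 103 | 011100101000010101111001 | 0 | 0
 104 | 111001010000101011110010 | 1 | 0
 105 | 110010100001010111100100 | 1 | 1
 106 | 100101000010101111001001 | 1 | 0
 107 | 001010000101011110010010 | 0 | 1
 108 | 010100001010111100100101 | 0 | 0
 109 | 101000010101111001001010 | 1 | 1
 110 | 010000101011110010010101 | 0 | 1
 111 | 100001010111100100101011 | 1 | 1
 112 | 000010101111001001010111 | 0 | 1
 113 | 000101011110010010101111 | 0 | 1
 114 | 001010111100100101011111 | 0 | 1
 115 | 010101111001001010111111 | 0 | 0
 116 | 101011110010010101111110 | 1 | 0
 117 | 010111100100101011111100 | 0 | 1
 118 | 101111001001010111111001 | 1 | 1
 119 | 011110010010101111110011 | 0 | 1
 120 | 111100100101011111100111 | 1 | 1
 121 | 111001001010111111001111 | 1 | 0
 122 | 110010010101111110011110 | 1 | 1
 123 | 100100101011111100111101 | 1 | 0
 124 | 001001010111111001111010 | 0 | 0
 125 | 010010101111110011110100 | 0 | 0
 126 | 100101011111100111101000 | 1 | 0
 127 | 001010111111001111010000 | 0 | 1

11111110000100010110111100010011101011100011100010010011011000000000010000011000101000000110110101100110111001010000101011110010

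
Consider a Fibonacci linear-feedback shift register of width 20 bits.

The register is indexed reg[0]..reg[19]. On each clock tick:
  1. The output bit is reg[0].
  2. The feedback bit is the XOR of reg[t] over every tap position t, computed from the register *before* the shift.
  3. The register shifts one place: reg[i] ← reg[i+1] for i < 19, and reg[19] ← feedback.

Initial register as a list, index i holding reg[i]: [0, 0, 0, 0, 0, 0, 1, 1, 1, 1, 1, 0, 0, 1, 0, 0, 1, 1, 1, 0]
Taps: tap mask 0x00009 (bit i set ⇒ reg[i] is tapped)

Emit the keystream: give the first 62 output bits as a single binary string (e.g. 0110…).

00000011111001001110000111001100001111101111101011011100100100

k : reg_k → out_k, fb_k
0: 00000011111001001110 → 0, fb=0
1: 00000111110010011100 → 0, fb=0
2: 00001111100100111000 → 0, fb=0
3: 00011111001001110000 → 0, fb=1
4: 00111110010011100001 → 0, fb=1
5: 01111100100111000011 → 0, fb=1
6: 11111001001110000111 → 1, fb=0
7: 11110010011100001110 → 1, fb=0
8: 11100100111000011100 → 1, fb=1
9: 11001001110000111001 → 1, fb=1
10: 10010011100001110011 → 1, fb=0
11: 00100111000011100110 → 0, fb=0
12: 01001110000111001100 → 0, fb=0
13: 10011100001110011000 → 1, fb=0
14: 00111000011100110000 → 0, fb=1
15: 01110000111001100001 → 0, fb=1
16: 11100001110011000011 → 1, fb=1
17: 11000011100110000111 → 1, fb=1
18: 10000111001100001111 → 1, fb=1
19: 00001110011000011111 → 0, fb=0
20: 00011100110000111110 → 0, fb=1
21: 00111001100001111101 → 0, fb=1
22: 01110011000011111011 → 0, fb=1
23: 11100110000111110111 → 1, fb=1
24: 11001100001111101111 → 1, fb=1
25: 10011000011111011111 → 1, fb=0
26: 00110000111110111110 → 0, fb=1
27: 01100001111101111101 → 0, fb=0
28: 11000011111011111010 → 1, fb=1
29: 10000111110111110101 → 1, fb=1
30: 00001111101111101011 → 0, fb=0
31: 00011111011111010110 → 0, fb=1
32: 00111110111110101101 → 0, fb=1
33: 01111101111101011011 → 0, fb=1
34: 11111011111010110111 → 1, fb=0
35: 11110111110101101110 → 1, fb=0
36: 11101111101011011100 → 1, fb=1
37: 11011111010110111001 → 1, fb=0
38: 10111110101101110010 → 1, fb=0
39: 01111101011011100100 → 0, fb=1
40: 11111010110111001001 → 1, fb=0
41: 11110101101110010010 → 1, fb=0
42: 11101011011100100100 → 1, fb=1
43: 11010110111001001001 → 1, fb=0
44: 10101101110010010010 → 1, fb=1
45: 01011011100100100101 → 0, fb=1
46: 10110111001001001011 → 1, fb=0
47: 01101110010010010110 → 0, fb=0
48: 11011100100100101100 → 1, fb=0
49: 10111001001001011000 → 1, fb=0
50: 01110010010010110000 → 0, fb=1
51: 11100100100101100001 → 1, fb=1
52: 11001001001011000011 → 1, fb=1
53: 10010010010110000111 → 1, fb=0
54: 00100100101100001110 → 0, fb=0
55: 01001001011000011100 → 0, fb=0
56: 10010010110000111000 → 1, fb=0
57: 00100101100001110000 → 0, fb=0
58: 01001011000011100000 → 0, fb=0
59: 10010110000111000000 → 1, fb=0
60: 00101100001110000000 → 0, fb=0
61: 01011000011100000000 → 0, fb=1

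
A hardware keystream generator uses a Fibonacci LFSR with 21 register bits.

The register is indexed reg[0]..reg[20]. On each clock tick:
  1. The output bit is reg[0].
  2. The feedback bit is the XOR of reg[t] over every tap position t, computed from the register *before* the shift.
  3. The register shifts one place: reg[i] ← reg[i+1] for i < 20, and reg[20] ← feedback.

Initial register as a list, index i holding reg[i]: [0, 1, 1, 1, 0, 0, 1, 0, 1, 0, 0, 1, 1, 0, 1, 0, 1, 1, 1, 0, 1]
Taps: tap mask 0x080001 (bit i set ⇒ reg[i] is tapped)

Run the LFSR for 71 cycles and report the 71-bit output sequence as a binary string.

01110010100110101110100111101111000100111010011011001010000110111100011

step | reg (before) | out | fb
   0 | 011100101001101011101 | 0 | 0
   1 | 111001010011010111010 | 1 | 0
   2 | 110010100110101110100 | 1 | 1
   3 | 100101001101011101001 | 1 | 1
   4 | 001010011010111010011 | 0 | 1
   5 | 010100110101110100111 | 0 | 1
   6 | 101001101011101001111 | 1 | 0
   7 | 010011010111010011110 | 0 | 1
   8 | 100110101110100111101 | 1 | 1
   9 | 001101011101001111011 | 0 | 1
  10 | 011010111010011110111 | 0 | 1
  11 | 110101110100111101111 | 1 | 0
  12 | 101011101001111011110 | 1 | 0
  13 | 010111010011110111100 | 0 | 0
  14 | 101110100111101111000 | 1 | 1
  15 | 011101001111011110001 | 0 | 0
  16 | 111010011110111100010 | 1 | 0
  17 | 110100111101111000100 | 1 | 1
  18 | 101001111011110001001 | 1 | 1
  19 | 010011110111100010011 | 0 | 1
  20 | 100111101111000100111 | 1 | 0
  21 | 001111011110001001110 | 0 | 1
  22 | 011110111100010011101 | 0 | 0
  23 | 111101111000100111010 | 1 | 0
  24 | 111011110001001110100 | 1 | 1
  25 | 110111100010011101001 | 1 | 1
  26 | 101111000100111010011 | 1 | 0
  27 | 011110001001110100110 | 0 | 1
  28 | 111100010011101001101 | 1 | 1
  29 | 111000100111010011011 | 1 | 0
  30 | 110001001110100110110 | 1 | 0
  31 | 100010011101001101100 | 1 | 1
  32 | 000100111010011011001 | 0 | 0
  33 | 001001110100110110010 | 0 | 1
  34 | 010011101001101100101 | 0 | 0
  35 | 100111010011011001010 | 1 | 0
  36 | 001110100110110010100 | 0 | 0
  37 | 011101001101100101000 | 0 | 0
  38 | 111010011011001010000 | 1 | 1
  39 | 110100110110010100001 | 1 | 1
  40 | 101001101100101000011 | 1 | 0
  41 | 010011011001010000110 | 0 | 1
  42 | 100110110010100001101 | 1 | 1
  43 | 001101100101000011011 | 0 | 1
  44 | 011011001010000110111 | 0 | 1
  45 | 110110010100001101111 | 1 | 0
  46 | 101100101000011011110 | 1 | 0
  47 | 011001010000110111100 | 0 | 0
  48 | 110010100001101111000 | 1 | 1
  49 | 100101000011011110001 | 1 | 1
  50 | 001010000110111100011 | 0 | 1
  51 | 010100001101111000111 | 0 | 1
  52 | 101000011011110001111 | 1 | 0
  53 | 010000110111100011110 | 0 | 1
  54 | 100001101111000111101 | 1 | 1
  55 | 000011011110001111011 | 0 | 1
  56 | 000110111100011110111 | 0 | 1
  57 | 001101111000111101111 | 0 | 1
  58 | 011011110001111011111 | 0 | 1
  59 | 110111100011110111111 | 1 | 0
  60 | 101111000111101111110 | 1 | 0
  61 | 011110001111011111100 | 0 | 0
  62 | 111100011110111111000 | 1 | 1
  63 | 111000111101111110001 | 1 | 1
  64 | 110001111011111100011 | 1 | 0
  65 | 100011110111111000110 | 1 | 0
  66 | 000111101111110001100 | 0 | 0
  67 | 001111011111100011000 | 0 | 0
  68 | 011110111111000110000 | 0 | 0
  69 | 111101111110001100000 | 1 | 1
  70 | 111011111100011000001 | 1 | 1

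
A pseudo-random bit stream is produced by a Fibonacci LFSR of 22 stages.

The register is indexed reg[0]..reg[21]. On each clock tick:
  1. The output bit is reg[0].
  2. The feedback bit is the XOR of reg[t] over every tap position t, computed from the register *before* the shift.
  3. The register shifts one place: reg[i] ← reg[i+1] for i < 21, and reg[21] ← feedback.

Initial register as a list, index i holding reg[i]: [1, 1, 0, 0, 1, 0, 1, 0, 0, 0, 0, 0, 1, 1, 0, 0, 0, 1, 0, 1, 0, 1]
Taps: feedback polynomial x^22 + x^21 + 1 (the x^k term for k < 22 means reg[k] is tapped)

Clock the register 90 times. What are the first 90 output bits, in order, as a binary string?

tick  register→output (feedback)
  0  1100101000001100010101→1 (0)
  1  1001010000011000101010→1 (1)
  2  0010100000110001010101→0 (1)
  3  0101000001100010101011→0 (1)
  4  1010000011000101010111→1 (0)
  5  0100000110001010101110→0 (0)
  6  1000001100010101011100→1 (1)
  7  0000011000101010111001→0 (1)
  8  0000110001010101110011→0 (1)
  9  0001100010101011100111→0 (1)
 10  0011000101010111001111→0 (1)
 11  0110001010101110011111→0 (1)
 12  1100010101011100111111→1 (0)
 13  1000101010111001111110→1 (1)
 14  0001010101110011111101→0 (1)
 15  0010101011100111111011→0 (1)
 16  0101010111001111110111→0 (1)
 17  1010101110011111101111→1 (0)
 18  0101011100111111011110→0 (0)
 19  1010111001111110111100→1 (1)
 20  0101110011111101111001→0 (1)
 21  1011100111111011110011→1 (0)
 22  0111001111110111100110→0 (0)
 23  1110011111101111001100→1 (1)
 24  1100111111011110011001→1 (0)
 25  1001111110111100110010→1 (1)
 26  0011111101111001100101→0 (1)
 27  0111111011110011001011→0 (1)
 28  1111110111100110010111→1 (0)
 29  1111101111001100101110→1 (1)
 30  1111011110011001011101→1 (0)
 31  1110111100110010111010→1 (1)
 32  1101111001100101110101→1 (0)
 33  1011110011001011101010→1 (1)
 34  0111100110010111010101→0 (1)
 35  1111001100101110101011→1 (0)
 36  1110011001011101010110→1 (1)
 37  1100110010111010101101→1 (0)
 38  1001100101110101011010→1 (1)
 39  0011001011101010110101→0 (1)
 40  0110010111010101101011→0 (1)
 41  1100101110101011010111→1 (0)
 42  1001011101010110101110→1 (1)
 43  0010111010101101011101→0 (1)
 44  0101110101011010111011→0 (1)
 45  1011101010110101110111→1 (0)
 46  0111010101101011101110→0 (0)
 47  1110101011010111011100→1 (1)
 48  1101010110101110111001→1 (0)
 49  1010101101011101110010→1 (1)
 50  0101011010111011100101→0 (1)
 51  1010110101110111001011→1 (0)
 52  0101101011101110010110→0 (0)
 53  1011010111011100101100→1 (1)
 54  0110101110111001011001→0 (1)
 55  1101011101110010110011→1 (0)
 56  1010111011100101100110→1 (1)
 57  0101110111001011001101→0 (1)
 58  1011101110010110011011→1 (0)
 59  0111011100101100110110→0 (0)
 60  1110111001011001101100→1 (1)
 61  1101110010110011011001→1 (0)
 62  1011100101100110110010→1 (1)
 63  0111001011001101100101→0 (1)
 64  1110010110011011001011→1 (0)
 65  1100101100110110010110→1 (1)
 66  1001011001101100101101→1 (0)
 67  0010110011011001011010→0 (0)
 68  0101100110110010110100→0 (0)
 69  1011001101100101101000→1 (1)
 70  0110011011001011010001→0 (1)
 71  1100110110010110100011→1 (0)
 72  1001101100101101000110→1 (1)
 73  0011011001011010001101→0 (1)
 74  0110110010110100011011→0 (1)
 75  1101100101101000110111→1 (0)
 76  1011001011010001101110→1 (1)
 77  0110010110100011011101→0 (1)
 78  1100101101000110111011→1 (0)
 79  1001011010001101110110→1 (1)
 80  0010110100011011101101→0 (1)
 81  0101101000110111011011→0 (1)
 82  1011010001101110110111→1 (0)
 83  0110100011011101101110→0 (0)
 84  1101000110111011011100→1 (1)
 85  1010001101110110111001→1 (0)
 86  0100011011101101110010→0 (0)
 87  1000110111011011100100→1 (1)
 88  0001101110110111001001→0 (1)
 89  0011011101101110010011→0 (1)

110010100000110001010101110011111101111001100101110101011010111011100101100110110010110100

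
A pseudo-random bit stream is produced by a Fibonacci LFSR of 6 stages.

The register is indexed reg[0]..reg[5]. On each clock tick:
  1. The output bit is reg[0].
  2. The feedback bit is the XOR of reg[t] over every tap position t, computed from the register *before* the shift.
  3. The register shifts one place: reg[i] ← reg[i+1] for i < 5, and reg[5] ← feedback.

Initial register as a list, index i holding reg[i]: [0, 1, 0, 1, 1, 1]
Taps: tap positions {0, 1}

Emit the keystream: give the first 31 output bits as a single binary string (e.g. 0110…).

0101111110000010000110001010011

tick  register→output (feedback)
  0  010111→0 (1)
  1  101111→1 (1)
  2  011111→0 (1)
  3  111111→1 (0)
  4  111110→1 (0)
  5  111100→1 (0)
  6  111000→1 (0)
  7  110000→1 (0)
  8  100000→1 (1)
  9  000001→0 (0)
 10  000010→0 (0)
 11  000100→0 (0)
 12  001000→0 (0)
 13  010000→0 (1)
 14  100001→1 (1)
 15  000011→0 (0)
 16  000110→0 (0)
 17  001100→0 (0)
 18  011000→0 (1)
 19  110001→1 (0)
 20  100010→1 (1)
 21  000101→0 (0)
 22  001010→0 (0)
 23  010100→0 (1)
 24  101001→1 (1)
 25  010011→0 (1)
 26  100111→1 (1)
 27  001111→0 (0)
 28  011110→0 (1)
 29  111101→1 (0)
 30  111010→1 (0)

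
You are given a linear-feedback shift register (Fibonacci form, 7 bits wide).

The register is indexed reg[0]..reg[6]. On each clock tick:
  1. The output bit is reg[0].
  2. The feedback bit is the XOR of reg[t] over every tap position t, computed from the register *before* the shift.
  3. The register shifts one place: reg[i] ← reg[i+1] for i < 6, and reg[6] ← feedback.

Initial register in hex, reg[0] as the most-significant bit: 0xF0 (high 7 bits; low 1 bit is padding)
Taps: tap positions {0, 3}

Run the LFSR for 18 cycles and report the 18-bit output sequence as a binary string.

111100001110111100

step | reg (before) | out | fb
   0 | 1111000 | 1 | 0
   1 | 1110000 | 1 | 1
   2 | 1100001 | 1 | 1
   3 | 1000011 | 1 | 1
   4 | 0000111 | 0 | 0
   5 | 0001110 | 0 | 1
   6 | 0011101 | 0 | 1
   7 | 0111011 | 0 | 1
   8 | 1110111 | 1 | 1
   9 | 1101111 | 1 | 0
  10 | 1011110 | 1 | 0
  11 | 0111100 | 0 | 1
  12 | 1111001 | 1 | 0
  13 | 1110010 | 1 | 1
  14 | 1100101 | 1 | 1
  15 | 1001011 | 1 | 0
  16 | 0010110 | 0 | 0
  17 | 0101100 | 0 | 1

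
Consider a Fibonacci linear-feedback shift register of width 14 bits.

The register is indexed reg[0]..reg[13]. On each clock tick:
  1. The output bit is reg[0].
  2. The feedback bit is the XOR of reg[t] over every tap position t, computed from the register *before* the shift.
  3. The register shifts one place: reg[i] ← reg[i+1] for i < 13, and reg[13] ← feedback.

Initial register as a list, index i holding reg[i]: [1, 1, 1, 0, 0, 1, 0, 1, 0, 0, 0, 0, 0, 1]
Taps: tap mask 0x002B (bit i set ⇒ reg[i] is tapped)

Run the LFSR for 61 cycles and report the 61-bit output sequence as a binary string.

1110010100000110100111111011001010101100010111000111011000100

tick  register→output (feedback)
  0  11100101000001→1 (1)
  1  11001010000011→1 (0)
  2  10010100000110→1 (1)
  3  00101000001101→0 (0)
  4  01010000011010→0 (0)
  5  10100000110100→1 (1)
  6  01000001101001→0 (1)
  7  10000011010011→1 (1)
  8  00000110100111→0 (1)
  9  00001101001111→0 (1)
 10  00011010011111→0 (1)
 11  00110100111111→0 (0)
 12  01101001111110→0 (1)
 13  11010011111101→1 (1)
 14  10100111111011→1 (0)
 15  01001111110110→0 (0)
 16  10011111101100→1 (1)
 17  00111111011001→0 (0)
 18  01111110110010→0 (1)
 19  11111101100101→1 (0)
 20  11111011001010→1 (1)
 21  11110110010101→1 (0)
 22  11101100101010→1 (1)
 23  11011001010101→1 (1)
 24  10110010101011→1 (0)
 25  01100101010110→0 (0)
 26  11001010101100→1 (0)
 27  10010101011000→1 (1)
 28  00101010110001→0 (0)
 29  01010101100010→0 (1)
 30  10101011000101→1 (1)
 31  01010110001011→0 (1)
 32  10101100010111→1 (0)
 33  01011000101110→0 (0)
 34  10110001011100→1 (0)
 35  01100010111000→0 (1)
 36  11000101110001→1 (1)
 37  10001011100011→1 (1)
 38  00010111000111→0 (0)
 39  00101110001110→0 (1)
 40  01011100011101→0 (1)
 41  10111000111011→1 (0)
 42  01110001110110→0 (0)
 43  11100011101100→1 (0)
 44  11000111011000→1 (1)
 45  10001110110001→1 (0)
 46  00011101100010→0 (0)
 47  00111011000100→0 (1)
 48  01110110001001→0 (1)
 49  11101100010011→1 (1)
 50  11011000100111→1 (1)
 51  10110001001111→1 (0)
 52  01100010011110→0 (1)
 53  11000100111101→1 (1)
 54  10001001111011→1 (1)
 55  00010011110111→0 (1)
 56  00100111101111→0 (1)
 57  01001111011111→0 (0)
 58  10011110111110→1 (1)
 59  00111101111101→0 (0)
 60  01111011111010→0 (0)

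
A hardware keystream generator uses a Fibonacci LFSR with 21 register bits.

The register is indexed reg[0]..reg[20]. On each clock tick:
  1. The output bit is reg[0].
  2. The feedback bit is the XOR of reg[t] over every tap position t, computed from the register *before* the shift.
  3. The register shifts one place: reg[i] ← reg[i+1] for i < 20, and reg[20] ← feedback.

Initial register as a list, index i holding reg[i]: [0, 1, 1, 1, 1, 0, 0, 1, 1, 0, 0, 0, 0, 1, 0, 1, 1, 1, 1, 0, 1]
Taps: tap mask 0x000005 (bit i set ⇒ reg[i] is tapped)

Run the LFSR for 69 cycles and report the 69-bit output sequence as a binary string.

011110011000010111101100111111001001001011111000011101101100100011001

step | reg (before) | out | fb
   0 | 011110011000010111101 | 0 | 1
   1 | 111100110000101111011 | 1 | 0
   2 | 111001100001011110110 | 1 | 0
   3 | 110011000010111101100 | 1 | 1
   4 | 100110000101111011001 | 1 | 1
   5 | 001100001011110110011 | 0 | 1
   6 | 011000010111101100111 | 0 | 1
   7 | 110000101111011001111 | 1 | 1
   8 | 100001011110110011111 | 1 | 1
   9 | 000010111101100111111 | 0 | 0
  10 | 000101111011001111110 | 0 | 0
  11 | 001011110110011111100 | 0 | 1
  12 | 010111101100111111001 | 0 | 0
  13 | 101111011001111110010 | 1 | 0
  14 | 011110110011111100100 | 0 | 1
  15 | 111101100111111001001 | 1 | 0
  16 | 111011001111110010010 | 1 | 0
  17 | 110110011111100100100 | 1 | 1
  18 | 101100111111001001001 | 1 | 0
  19 | 011001111110010010010 | 0 | 1
  20 | 110011111100100100101 | 1 | 1
  21 | 100111111001001001011 | 1 | 1
  22 | 001111110010010010111 | 0 | 1
  23 | 011111100100100101111 | 0 | 1
  24 | 111111001001001011111 | 1 | 0
  25 | 111110010010010111110 | 1 | 0
  26 | 111100100100101111100 | 1 | 0
  27 | 111001001001011111000 | 1 | 0
  28 | 110010010010111110000 | 1 | 1
  29 | 100100100101111100001 | 1 | 1
  30 | 001001001011111000011 | 0 | 1
  31 | 010010010111110000111 | 0 | 0
  32 | 100100101111100001110 | 1 | 1
  33 | 001001011111000011101 | 0 | 1
  34 | 010010111110000111011 | 0 | 0
  35 | 100101111100001110110 | 1 | 1
  36 | 001011111000011101101 | 0 | 1
  37 | 010111110000111011011 | 0 | 0
  38 | 101111100001110110110 | 1 | 0
  39 | 011111000011101101100 | 0 | 1
  40 | 111110000111011011001 | 1 | 0
  41 | 111100001110110110010 | 1 | 0
  42 | 111000011101101100100 | 1 | 0
  43 | 110000111011011001000 | 1 | 1
  44 | 100001110110110010001 | 1 | 1
  45 | 000011101101100100011 | 0 | 0
  46 | 000111011011001000110 | 0 | 0
  47 | 001110110110010001100 | 0 | 1
  48 | 011101101100100011001 | 0 | 1
  49 | 111011011001000110011 | 1 | 0
  50 | 110110110010001100110 | 1 | 1
  51 | 101101100100011001101 | 1 | 0
  52 | 011011001000110011010 | 0 | 1
  53 | 110110010001100110101 | 1 | 1
  54 | 101100100011001101011 | 1 | 0
  55 | 011001000110011010110 | 0 | 1
  56 | 110010001100110101101 | 1 | 1
  57 | 100100011001101011011 | 1 | 1
  58 | 001000110011010110111 | 0 | 1
  59 | 010001100110101101111 | 0 | 0
  60 | 100011001101011011110 | 1 | 1
  61 | 000110011010110111101 | 0 | 0
  62 | 001100110101101111010 | 0 | 1
  63 | 011001101011011110101 | 0 | 1
  64 | 110011010110111101011 | 1 | 1
  65 | 100110101101111010111 | 1 | 1
  66 | 001101011011110101111 | 0 | 1
  67 | 011010110111101011111 | 0 | 1
  68 | 110101101111010111111 | 1 | 1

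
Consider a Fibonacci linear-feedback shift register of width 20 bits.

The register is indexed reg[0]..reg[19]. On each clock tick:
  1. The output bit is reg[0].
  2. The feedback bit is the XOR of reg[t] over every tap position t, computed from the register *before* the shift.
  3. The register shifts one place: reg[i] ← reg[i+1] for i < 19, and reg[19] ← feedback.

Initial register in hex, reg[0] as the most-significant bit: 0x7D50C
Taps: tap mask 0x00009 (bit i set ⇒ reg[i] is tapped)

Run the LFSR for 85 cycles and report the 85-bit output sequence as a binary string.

tick  register→output (feedback)
  0  01111101010100001100→0 (1)
  1  11111010101000011001→1 (0)
  2  11110101010000110010→1 (0)
  3  11101010100001100100→1 (1)
  4  11010101000011001001→1 (0)
  5  10101010000110010010→1 (1)
  6  01010100001100100101→0 (1)
  7  10101000011001001011→1 (1)
  8  01010000110010010111→0 (1)
  9  10100001100100101111→1 (1)
 10  01000011001001011111→0 (0)
 11  10000110010010111110→1 (1)
 12  00001100100101111101→0 (0)
 13  00011001001011111010→0 (1)
 14  00110010010111110101→0 (1)
 15  01100100101111101011→0 (0)
 16  11001001011111010110→1 (1)
 17  10010010111110101101→1 (0)
 18  00100101111101011010→0 (0)
 19  01001011111010110100→0 (0)
 20  10010111110101101000→1 (0)
 21  00101111101011010000→0 (0)
 22  01011111010110100000→0 (1)
 23  10111110101101000001→1 (0)
 24  01111101011010000010→0 (1)
 25  11111010110100000101→1 (0)
 26  11110101101000001010→1 (0)
 27  11101011010000010100→1 (1)
 28  11010110100000101001→1 (0)
 29  10101101000001010010→1 (1)
 30  01011010000010100101→0 (1)
 31  10110100000101001011→1 (0)
 32  01101000001010010110→0 (0)
 33  11010000010100101100→1 (0)
 34  10100000101001011000→1 (1)
 35  01000001010010110001→0 (0)
 36  10000010100101100010→1 (1)
 37  00000101001011000101→0 (0)
 38  00001010010110001010→0 (0)
 39  00010100101100010100→0 (1)
 40  00101001011000101001→0 (0)
 41  01010010110001010010→0 (1)
 42  10100101100010100101→1 (1)
 43  01001011000101001011→0 (0)
 44  10010110001010010110→1 (0)
 45  00101100010100101100→0 (0)
 46  01011000101001011000→0 (1)
 47  10110001010010110001→1 (0)
 48  01100010100101100010→0 (0)
 49  11000101001011000100→1 (1)
 50  10001010010110001001→1 (1)
 51  00010100101100010011→0 (1)
 52  00101001011000100111→0 (0)
 53  01010010110001001110→0 (1)
 54  10100101100010011101→1 (1)
 55  01001011000100111011→0 (0)
 56  10010110001001110110→1 (0)
 57  00101100010011101100→0 (0)
 58  01011000100111011000→0 (1)
 59  10110001001110110001→1 (0)
 60  01100010011101100010→0 (0)
 61  11000100111011000100→1 (1)
 62  10001001110110001001→1 (1)
 63  00010011101100010011→0 (1)
 64  00100111011000100111→0 (0)
 65  01001110110001001110→0 (0)
 66  10011101100010011100→1 (0)
 67  00111011000100111000→0 (1)
 68  01110110001001110001→0 (1)
 69  11101100010011100011→1 (1)
 70  11011000100111000111→1 (0)
 71  10110001001110001110→1 (0)
 72  01100010011100011100→0 (0)
 73  11000100111000111000→1 (1)
 74  10001001110001110001→1 (1)
 75  00010011100011100011→0 (1)
 76  00100111000111000111→0 (0)
 77  01001110001110001110→0 (0)
 78  10011100011100011100→1 (0)
 79  00111000111000111000→0 (1)
 80  01110001110001110001→0 (1)
 81  11100011100011100011→1 (1)
 82  11000111000111000111→1 (1)
 83  10001110001110001111→1 (1)
 84  00011100011100011111→0 (1)

0111110101010000110010010111110101101000001010010110001010010110001001110110001001110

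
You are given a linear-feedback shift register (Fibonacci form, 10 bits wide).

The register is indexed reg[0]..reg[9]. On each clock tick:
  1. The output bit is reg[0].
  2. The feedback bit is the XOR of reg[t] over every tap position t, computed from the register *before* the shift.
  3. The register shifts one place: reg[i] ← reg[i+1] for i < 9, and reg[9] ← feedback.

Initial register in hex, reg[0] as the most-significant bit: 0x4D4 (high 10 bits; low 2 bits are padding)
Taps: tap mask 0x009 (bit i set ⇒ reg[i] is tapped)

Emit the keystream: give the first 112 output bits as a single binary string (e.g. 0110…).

step | reg (before) | out | fb
   0 | 0100110101 | 0 | 0
   1 | 1001101010 | 1 | 0
   2 | 0011010100 | 0 | 1
   3 | 0110101001 | 0 | 0
   4 | 1101010010 | 1 | 0
   5 | 1010100100 | 1 | 1
   6 | 0101001001 | 0 | 1
   7 | 1010010011 | 1 | 1
   8 | 0100100111 | 0 | 0
   9 | 1001001110 | 1 | 0
  10 | 0010011100 | 0 | 0
  11 | 0100111000 | 0 | 0
  12 | 1001110000 | 1 | 0
  13 | 0011100000 | 0 | 1
  14 | 0111000001 | 0 | 1
  15 | 1110000011 | 1 | 1
  16 | 1100000111 | 1 | 1
  17 | 1000001111 | 1 | 1
  18 | 0000011111 | 0 | 0
  19 | 0000111110 | 0 | 0
  20 | 0001111100 | 0 | 1
  21 | 0011111001 | 0 | 1
  22 | 0111110011 | 0 | 1
  23 | 1111100111 | 1 | 0
  24 | 1111001110 | 1 | 0
  25 | 1110011100 | 1 | 1
  26 | 1100111001 | 1 | 1
  27 | 1001110011 | 1 | 0
  28 | 0011100110 | 0 | 1
  29 | 0111001101 | 0 | 1
  30 | 1110011011 | 1 | 1
  31 | 1100110111 | 1 | 1
  32 | 1001101111 | 1 | 0
  33 | 0011011110 | 0 | 1
  34 | 0110111101 | 0 | 0
  35 | 1101111010 | 1 | 0
  36 | 1011110100 | 1 | 0
  37 | 0111101000 | 0 | 1
  38 | 1111010001 | 1 | 0
  39 | 1110100010 | 1 | 1
  40 | 1101000101 | 1 | 0
  41 | 1010001010 | 1 | 1
  42 | 0100010101 | 0 | 0
  43 | 1000101010 | 1 | 1
  44 | 0001010101 | 0 | 1
  45 | 0010101011 | 0 | 0
  46 | 0101010110 | 0 | 1
  47 | 1010101101 | 1 | 1
  48 | 0101011011 | 0 | 1
  49 | 1010110111 | 1 | 1
  50 | 0101101111 | 0 | 1
  51 | 1011011111 | 1 | 0
  52 | 0110111110 | 0 | 0
  53 | 1101111100 | 1 | 0
  54 | 1011111000 | 1 | 0
  55 | 0111110000 | 0 | 1
  56 | 1111100001 | 1 | 0
  57 | 1111000010 | 1 | 0
  58 | 1110000100 | 1 | 1
  59 | 1100001001 | 1 | 1
  60 | 1000010011 | 1 | 1
  61 | 0000100111 | 0 | 0
  62 | 0001001110 | 0 | 1
  63 | 0010011101 | 0 | 0
  64 | 0100111010 | 0 | 0
  65 | 1001110100 | 1 | 0
  66 | 0011101000 | 0 | 1
  67 | 0111010001 | 0 | 1
  68 | 1110100011 | 1 | 1
  69 | 1101000111 | 1 | 0
  70 | 1010001110 | 1 | 1
  71 | 0100011101 | 0 | 0
  72 | 1000111010 | 1 | 1
  73 | 0001110101 | 0 | 1
  74 | 0011101011 | 0 | 1
  75 | 0111010111 | 0 | 1
  76 | 1110101111 | 1 | 1
  77 | 1101011111 | 1 | 0
  78 | 1010111110 | 1 | 1
  79 | 0101111101 | 0 | 1
  80 | 1011111011 | 1 | 0
  81 | 0111110110 | 0 | 1
  82 | 1111101101 | 1 | 0
  83 | 1111011010 | 1 | 0
  84 | 1110110100 | 1 | 1
  85 | 1101101001 | 1 | 0
  86 | 1011010010 | 1 | 0
  87 | 0110100100 | 0 | 0
  88 | 1101001000 | 1 | 0
  89 | 1010010000 | 1 | 1
  90 | 0100100001 | 0 | 0
  91 | 1001000010 | 1 | 0
  92 | 0010000100 | 0 | 0
  93 | 0100001000 | 0 | 0
  94 | 1000010000 | 1 | 1
  95 | 0000100001 | 0 | 0
  96 | 0001000010 | 0 | 1
  97 | 0010000101 | 0 | 0
  98 | 0100001010 | 0 | 0
  99 | 1000010100 | 1 | 1
 100 | 0000101001 | 0 | 0
 101 | 0001010010 | 0 | 1
 102 | 0010100101 | 0 | 0
 103 | 0101001010 | 0 | 1
 104 | 1010010101 | 1 | 1
 105 | 0100101011 | 0 | 0
 106 | 1001010110 | 1 | 0
 107 | 0010101100 | 0 | 0
 108 | 0101011000 | 0 | 1
 109 | 1010110001 | 1 | 1
 110 | 0101100011 | 0 | 1
 111 | 1011000111 | 1 | 0

0100110101001001110000011111001110011011110100010101011011111000010011101000111010111110110100100001000010100101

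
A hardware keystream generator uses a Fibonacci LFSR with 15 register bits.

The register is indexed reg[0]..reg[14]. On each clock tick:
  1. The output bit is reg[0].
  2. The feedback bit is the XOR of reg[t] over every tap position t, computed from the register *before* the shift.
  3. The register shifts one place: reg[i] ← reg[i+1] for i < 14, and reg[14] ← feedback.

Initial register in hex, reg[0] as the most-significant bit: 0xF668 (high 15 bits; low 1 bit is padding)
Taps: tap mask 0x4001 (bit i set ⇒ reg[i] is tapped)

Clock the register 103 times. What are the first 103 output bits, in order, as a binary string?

tick  register→output (feedback)
  0  111101100110100→1 (1)
  1  111011001101001→1 (0)
  2  110110011010010→1 (1)
  3  101100110100101→1 (0)
  4  011001101001010→0 (0)
  5  110011010010100→1 (1)
  6  100110100101001→1 (0)
  7  001101001010010→0 (0)
  8  011010010100100→0 (0)
  9  110100101001000→1 (1)
 10  101001010010001→1 (0)
 11  010010100100010→0 (0)
 12  100101001000100→1 (1)
 13  001010010001001→0 (1)
 14  010100100010011→0 (1)
 15  101001000100111→1 (0)
 16  010010001001110→0 (0)
 17  100100010011100→1 (1)
 18  001000100111001→0 (1)
 19  010001001110011→0 (1)
 20  100010011100111→1 (0)
 21  000100111001110→0 (0)
 22  001001110011100→0 (0)
 23  010011100111000→0 (0)
 24  100111001110000→1 (1)
 25  001110011100001→0 (1)
 26  011100111000011→0 (1)
 27  111001110000111→1 (0)
 28  110011100001110→1 (1)
 29  100111000011101→1 (0)
 30  001110000111010→0 (0)
 31  011100001110100→0 (0)
 32  111000011101000→1 (1)
 33  110000111010001→1 (0)
 34  100001110100010→1 (1)
 35  000011101000101→0 (1)
 36  000111010001011→0 (1)
 37  001110100010111→0 (1)
 38  011101000101111→0 (1)
 39  111010001011111→1 (0)
 40  110100010111110→1 (1)
 41  101000101111101→1 (0)
 42  010001011111010→0 (0)
 43  100010111110100→1 (1)
 44  000101111101001→0 (1)
 45  001011111010011→0 (1)
 46  010111110100111→0 (1)
 47  101111101001111→1 (0)
 48  011111010011110→0 (0)
 49  111110100111100→1 (1)
 50  111101001111001→1 (0)
 51  111010011110010→1 (1)
 52  110100111100101→1 (0)
 53  101001111001010→1 (1)
 54  010011110010101→0 (1)
 55  100111100101011→1 (0)
 56  001111001010110→0 (0)
 57  011110010101100→0 (0)
 58  111100101011000→1 (1)
 59  111001010110001→1 (0)
 60  110010101100010→1 (1)
 61  100101011000101→1 (0)
 62  001010110001010→0 (0)
 63  010101100010100→0 (0)
 64  101011000101000→1 (1)
 65  010110001010001→0 (1)
 66  101100010100011→1 (0)
 67  011000101000110→0 (0)
 68  110001010001100→1 (1)
 69  100010100011001→1 (0)
 70  000101000110010→0 (0)
 71  001010001100100→0 (0)
 72  010100011001000→0 (0)
 73  101000110010000→1 (1)
 74  010001100100001→0 (1)
 75  100011001000011→1 (0)
 76  000110010000110→0 (0)
 77  001100100001100→0 (0)
 78  011001000011000→0 (0)
 79  110010000110000→1 (1)
 80  100100001100001→1 (0)
 81  001000011000010→0 (0)
 82  010000110000100→0 (0)
 83  100001100001000→1 (1)
 84  000011000010001→0 (1)
 85  000110000100011→0 (1)
 86  001100001000111→0 (1)
 87  011000010001111→0 (1)
 88  110000100011111→1 (0)
 89  100001000111110→1 (1)
 90  000010001111101→0 (1)
 91  000100011111011→0 (1)
 92  001000111110111→0 (1)
 93  010001111101111→0 (1)
 94  100011111011111→1 (0)
 95  000111110111110→0 (0)
 96  001111101111100→0 (0)
 97  011111011111000→0 (0)
 98  111110111110000→1 (1)
 99  111101111100001→1 (0)
100  111011111000010→1 (1)
101  110111110000101→1 (0)
102  101111100001010→1 (1)

1111011001101001010010001001110011100001110100010111110100111100101011000101000110010000110000100011111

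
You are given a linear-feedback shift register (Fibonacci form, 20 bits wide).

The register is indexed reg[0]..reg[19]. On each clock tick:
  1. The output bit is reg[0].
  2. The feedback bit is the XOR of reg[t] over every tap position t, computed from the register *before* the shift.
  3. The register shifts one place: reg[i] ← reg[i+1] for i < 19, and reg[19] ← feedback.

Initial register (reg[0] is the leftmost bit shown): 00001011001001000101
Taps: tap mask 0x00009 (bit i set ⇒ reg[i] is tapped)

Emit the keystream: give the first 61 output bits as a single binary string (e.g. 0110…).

k : reg_k → out_k, fb_k
0: 00001011001001000101 → 0, fb=0
1: 00010110010010001010 → 0, fb=1
2: 00101100100100010101 → 0, fb=0
3: 01011001001000101010 → 0, fb=1
4: 10110010010001010101 → 1, fb=0
5: 01100100100010101010 → 0, fb=0
6: 11001001000101010100 → 1, fb=1
7: 10010010001010101001 → 1, fb=0
8: 00100100010101010010 → 0, fb=0
9: 01001000101010100100 → 0, fb=0
10: 10010001010101001000 → 1, fb=0
11: 00100010101010010000 → 0, fb=0
12: 01000101010100100000 → 0, fb=0
13: 10001010101001000000 → 1, fb=1
14: 00010101010010000001 → 0, fb=1
15: 00101010100100000011 → 0, fb=0
16: 01010101001000000110 → 0, fb=1
17: 10101010010000001101 → 1, fb=1
18: 01010100100000011011 → 0, fb=1
19: 10101001000000110111 → 1, fb=1
20: 01010010000001101111 → 0, fb=1
21: 10100100000011011111 → 1, fb=1
22: 01001000000110111111 → 0, fb=0
23: 10010000001101111110 → 1, fb=0
24: 00100000011011111100 → 0, fb=0
25: 01000000110111111000 → 0, fb=0
26: 10000001101111110000 → 1, fb=1
27: 00000011011111100001 → 0, fb=0
28: 00000110111111000010 → 0, fb=0
29: 00001101111110000100 → 0, fb=0
30: 00011011111100001000 → 0, fb=1
31: 00110111111000010001 → 0, fb=1
32: 01101111110000100011 → 0, fb=0
33: 11011111100001000110 → 1, fb=0
34: 10111111000010001100 → 1, fb=0
35: 01111110000100011000 → 0, fb=1
36: 11111100001000110001 → 1, fb=0
37: 11111000010001100010 → 1, fb=0
38: 11110000100011000100 → 1, fb=0
39: 11100001000110001000 → 1, fb=1
40: 11000010001100010001 → 1, fb=1
41: 10000100011000100011 → 1, fb=1
42: 00001000110001000111 → 0, fb=0
43: 00010001100010001110 → 0, fb=1
44: 00100011000100011101 → 0, fb=0
45: 01000110001000111010 → 0, fb=0
46: 10001100010001110100 → 1, fb=1
47: 00011000100011101001 → 0, fb=1
48: 00110001000111010011 → 0, fb=1
49: 01100010001110100111 → 0, fb=0
50: 11000100011101001110 → 1, fb=1
51: 10001000111010011101 → 1, fb=1
52: 00010001110100111011 → 0, fb=1
53: 00100011101001110111 → 0, fb=0
54: 01000111010011101110 → 0, fb=0
55: 10001110100111011100 → 1, fb=1
56: 00011101001110111001 → 0, fb=1
57: 00111010011101110011 → 0, fb=1
58: 01110100111011100111 → 0, fb=1
59: 11101001110111001111 → 1, fb=1
60: 11010011101110011111 → 1, fb=0

0000101100100100010101010010000001101111110000100011000100011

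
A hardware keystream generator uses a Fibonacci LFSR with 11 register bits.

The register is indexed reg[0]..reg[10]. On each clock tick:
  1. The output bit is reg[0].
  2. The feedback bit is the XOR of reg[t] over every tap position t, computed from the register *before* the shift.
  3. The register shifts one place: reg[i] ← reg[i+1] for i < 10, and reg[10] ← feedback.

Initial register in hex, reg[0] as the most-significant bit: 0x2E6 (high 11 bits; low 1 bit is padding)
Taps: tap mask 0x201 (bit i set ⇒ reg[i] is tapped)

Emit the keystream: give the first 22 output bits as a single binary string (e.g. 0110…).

0010111001111011000011

k : reg_k → out_k, fb_k
0: 00101110011 → 0, fb=1
1: 01011100111 → 0, fb=1
2: 10111001111 → 1, fb=0
3: 01110011110 → 0, fb=1
4: 11100111101 → 1, fb=1
5: 11001111011 → 1, fb=0
6: 10011110110 → 1, fb=0
7: 00111101100 → 0, fb=0
8: 01111011000 → 0, fb=0
9: 11110110000 → 1, fb=1
10: 11101100001 → 1, fb=1
11: 11011000011 → 1, fb=0
12: 10110000110 → 1, fb=0
13: 01100001100 → 0, fb=0
14: 11000011000 → 1, fb=1
15: 10000110001 → 1, fb=1
16: 00001100011 → 0, fb=1
17: 00011000111 → 0, fb=1
18: 00110001111 → 0, fb=1
19: 01100011111 → 0, fb=1
20: 11000111111 → 1, fb=0
21: 10001111110 → 1, fb=0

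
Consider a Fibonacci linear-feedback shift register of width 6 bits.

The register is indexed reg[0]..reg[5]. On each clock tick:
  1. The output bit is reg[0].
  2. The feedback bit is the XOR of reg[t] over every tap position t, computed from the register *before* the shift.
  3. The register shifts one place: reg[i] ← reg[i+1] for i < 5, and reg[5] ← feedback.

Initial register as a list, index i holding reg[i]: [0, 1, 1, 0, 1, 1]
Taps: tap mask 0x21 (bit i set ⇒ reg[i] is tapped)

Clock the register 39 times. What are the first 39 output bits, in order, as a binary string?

011011101101001001110001011110010100011

k : reg_k → out_k, fb_k
0: 011011 → 0, fb=1
1: 110111 → 1, fb=0
2: 101110 → 1, fb=1
3: 011101 → 0, fb=1
4: 111011 → 1, fb=0
5: 110110 → 1, fb=1
6: 101101 → 1, fb=0
7: 011010 → 0, fb=0
8: 110100 → 1, fb=1
9: 101001 → 1, fb=0
10: 010010 → 0, fb=0
11: 100100 → 1, fb=1
12: 001001 → 0, fb=1
13: 010011 → 0, fb=1
14: 100111 → 1, fb=0
15: 001110 → 0, fb=0
16: 011100 → 0, fb=0
17: 111000 → 1, fb=1
18: 110001 → 1, fb=0
19: 100010 → 1, fb=1
20: 000101 → 0, fb=1
21: 001011 → 0, fb=1
22: 010111 → 0, fb=1
23: 101111 → 1, fb=0
24: 011110 → 0, fb=0
25: 111100 → 1, fb=1
26: 111001 → 1, fb=0
27: 110010 → 1, fb=1
28: 100101 → 1, fb=0
29: 001010 → 0, fb=0
30: 010100 → 0, fb=0
31: 101000 → 1, fb=1
32: 010001 → 0, fb=1
33: 100011 → 1, fb=0
34: 000110 → 0, fb=0
35: 001100 → 0, fb=0
36: 011000 → 0, fb=0
37: 110000 → 1, fb=1
38: 100001 → 1, fb=0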